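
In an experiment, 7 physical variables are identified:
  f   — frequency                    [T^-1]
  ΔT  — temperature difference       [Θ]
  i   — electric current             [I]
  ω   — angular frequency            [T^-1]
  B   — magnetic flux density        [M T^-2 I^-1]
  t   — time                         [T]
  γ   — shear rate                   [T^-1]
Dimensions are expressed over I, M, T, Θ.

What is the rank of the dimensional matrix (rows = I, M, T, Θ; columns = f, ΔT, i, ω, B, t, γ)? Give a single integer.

Exponent matrix [I,M,T,Θ] × [f,ΔT,i,ω,B,t,γ]:
  I: [ 0  0  1  0 -1  0  0]
  M: [ 0  0  0  0  1  0  0]
  T: [-1  0  0 -1 -2  1 -1]
  Θ: [ 0  1  0  0  0  0  0]
Echelon form has 4 nonzero rows (pivots: f,ΔT,i,B)

4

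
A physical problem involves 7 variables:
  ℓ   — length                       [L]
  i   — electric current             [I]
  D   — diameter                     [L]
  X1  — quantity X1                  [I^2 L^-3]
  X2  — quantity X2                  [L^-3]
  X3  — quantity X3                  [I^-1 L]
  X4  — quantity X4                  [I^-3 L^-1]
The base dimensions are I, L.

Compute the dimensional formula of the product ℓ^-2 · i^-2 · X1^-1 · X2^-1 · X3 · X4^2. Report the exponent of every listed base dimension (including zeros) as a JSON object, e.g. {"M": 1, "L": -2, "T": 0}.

{"I": -11, "L": 3}

Dimensional matrix (I×L by ℓ×i×D×X1×X2×X3×X4):
  I: [ 0  1  0  2  0 -1 -3]
  L: [ 1  0  1 -3 -3  1 -1]
  [I]: (-2)·0+(-2)·1+(-1)·2+(-1)·0+(1)·-1+(2)·-3 = -11
  [L]: (-2)·1+(-2)·0+(-1)·-3+(-1)·-3+(1)·1+(2)·-1 = 3
⇒ I^-11 L^3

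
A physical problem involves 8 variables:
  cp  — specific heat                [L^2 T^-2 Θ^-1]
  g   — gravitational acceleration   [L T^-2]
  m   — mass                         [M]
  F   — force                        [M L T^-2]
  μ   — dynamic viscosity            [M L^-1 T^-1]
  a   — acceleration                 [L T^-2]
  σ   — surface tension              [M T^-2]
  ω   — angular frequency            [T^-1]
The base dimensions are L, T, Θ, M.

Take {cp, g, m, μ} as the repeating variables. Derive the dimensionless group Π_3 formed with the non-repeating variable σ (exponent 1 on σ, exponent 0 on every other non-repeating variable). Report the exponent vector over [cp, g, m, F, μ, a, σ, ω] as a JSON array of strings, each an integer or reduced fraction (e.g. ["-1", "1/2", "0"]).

Dimensional matrix (L×T×Θ×M by cp×g×m×F×μ×a×σ×ω):
  L: [ 2  1  0  1 -1  1  0  0]
  T: [-2 -2  0 -2 -1 -2 -2 -1]
  Θ: [-1  0  0  0  0  0  0  0]
  M: [ 0  0  1  1  1  0  1  0]
RREF → pivots at {cp,g,m,μ} ⇒ r = 4
Pivot set = {cp,g,m,μ}, free = {F,a,σ,ω}
RREF:
  r0: [   1    0    0    0    0    0    0    0]
  r1: [   0    1    0    1    0    1  2/3  1/3]
  r2: [   0    0    1    1    0    0  1/3 -1/3]
  r3: [   0    0    0    0    1    0  2/3  1/3]
Fix exponent of σ at 1, F at 0, a at 0, ω at 0; solve each RREF row for its pivot's exponent:
  r0: exp(cp) + (0)·1 = 0 ⇒ exp(cp) = 0
  r1: exp(g) + (2/3)·1 = 0 ⇒ exp(g) = -2/3
  r2: exp(m) + (1/3)·1 = 0 ⇒ exp(m) = -1/3
  r3: exp(μ) + (2/3)·1 = 0 ⇒ exp(μ) = -2/3
Π_3 = g^(-2/3) · m^(-1/3) · μ^(-2/3) · σ

["0", "-2/3", "-1/3", "0", "-2/3", "0", "1", "0"]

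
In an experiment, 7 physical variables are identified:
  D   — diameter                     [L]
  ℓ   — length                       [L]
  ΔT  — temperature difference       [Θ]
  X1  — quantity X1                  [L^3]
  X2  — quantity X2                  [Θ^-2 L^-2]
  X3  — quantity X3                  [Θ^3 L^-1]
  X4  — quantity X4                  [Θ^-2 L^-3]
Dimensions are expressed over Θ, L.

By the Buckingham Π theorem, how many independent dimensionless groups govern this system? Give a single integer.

Dimensional matrix (Θ×L by D×ℓ×ΔT×X1×X2×X3×X4):
  Θ: [ 0  0  1  0 -2  3 -2]
  L: [ 1  1  0  3 -2 -1 -3]
Row reduction gives pivot columns D,ΔT; rank = 2
n=7, r=2 ⇒ 5 dimensionless groups

5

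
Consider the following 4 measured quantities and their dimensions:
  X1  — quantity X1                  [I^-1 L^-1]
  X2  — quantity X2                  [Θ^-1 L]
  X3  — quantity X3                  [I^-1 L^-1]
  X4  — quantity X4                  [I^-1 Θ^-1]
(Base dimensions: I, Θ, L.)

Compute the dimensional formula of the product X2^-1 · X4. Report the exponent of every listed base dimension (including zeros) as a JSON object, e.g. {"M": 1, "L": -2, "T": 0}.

Write exponents as rows I,Θ,L / cols X1,X2,X3,X4:
  I: [-1  0 -1 -1]
  Θ: [ 0 -1  0 -1]
  L: [-1  1 -1  0]
  [I]: (-1)·0+(1)·-1 = -1
  [Θ]: (-1)·-1+(1)·-1 = 0
  [L]: (-1)·1+(1)·0 = -1
⇒ I^-1 L^-1

{"I": -1, "Θ": 0, "L": -1}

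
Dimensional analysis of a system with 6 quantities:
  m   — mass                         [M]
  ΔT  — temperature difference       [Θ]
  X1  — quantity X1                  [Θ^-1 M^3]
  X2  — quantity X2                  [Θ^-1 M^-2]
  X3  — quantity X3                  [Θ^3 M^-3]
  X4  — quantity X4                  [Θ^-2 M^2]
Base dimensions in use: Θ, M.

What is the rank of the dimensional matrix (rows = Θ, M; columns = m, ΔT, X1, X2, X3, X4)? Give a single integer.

Dimensional matrix (Θ×M by m×ΔT×X1×X2×X3×X4):
  Θ: [ 0  1 -1 -1  3 -2]
  M: [ 1  0  3 -2 -3  2]
RREF → pivots at {m,ΔT} ⇒ r = 2

2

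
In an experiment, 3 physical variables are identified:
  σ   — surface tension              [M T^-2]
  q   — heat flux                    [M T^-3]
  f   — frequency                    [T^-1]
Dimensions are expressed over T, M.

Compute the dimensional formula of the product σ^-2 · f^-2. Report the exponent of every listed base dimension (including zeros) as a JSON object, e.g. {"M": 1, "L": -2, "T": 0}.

Dimensional matrix (T×M by σ×q×f):
  T: [-2 -3 -1]
  M: [ 1  1  0]
  [T]: (-2)·-2+(-2)·-1 = 6
  [M]: (-2)·1+(-2)·0 = -2
⇒ T^6 M^-2

{"T": 6, "M": -2}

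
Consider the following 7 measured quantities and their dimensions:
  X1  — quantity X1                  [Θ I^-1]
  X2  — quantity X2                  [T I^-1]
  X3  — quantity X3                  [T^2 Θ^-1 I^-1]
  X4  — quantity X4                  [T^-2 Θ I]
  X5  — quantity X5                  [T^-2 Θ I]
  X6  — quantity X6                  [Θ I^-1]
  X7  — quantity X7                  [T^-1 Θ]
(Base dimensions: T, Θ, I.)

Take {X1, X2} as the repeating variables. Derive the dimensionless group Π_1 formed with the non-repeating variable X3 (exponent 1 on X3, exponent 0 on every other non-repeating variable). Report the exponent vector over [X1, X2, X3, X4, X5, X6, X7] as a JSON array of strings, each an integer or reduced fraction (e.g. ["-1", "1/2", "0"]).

Exponent matrix [T,Θ,I] × [X1,X2,X3,X4,X5,X6,X7]:
  T: [ 0  1  2 -2 -2  0 -1]
  Θ: [ 1  0 -1  1  1  1  1]
  I: [-1 -1 -1  1  1 -1  0]
Echelon form has 2 nonzero rows (pivots: X1,X2)
Pivot set = {X1,X2}, free = {X3,X4,X5,X6,X7}
RREF:
  r0: [   1    0   -1    1    1    1    1]
  r1: [   0    1    2   -2   -2    0   -1]
  r2: [   0    0    0    0    0    0    0]
Fix exponent of X3 at 1, X4 at 0, X5 at 0, X6 at 0, X7 at 0; solve each RREF row for its pivot's exponent:
  r0: exp(X1) + (-1)·1 = 0 ⇒ exp(X1) = 1
  r1: exp(X2) + (2)·1 = 0 ⇒ exp(X2) = -2
Π_1 = X1 · X2^-2 · X3

["1", "-2", "1", "0", "0", "0", "0"]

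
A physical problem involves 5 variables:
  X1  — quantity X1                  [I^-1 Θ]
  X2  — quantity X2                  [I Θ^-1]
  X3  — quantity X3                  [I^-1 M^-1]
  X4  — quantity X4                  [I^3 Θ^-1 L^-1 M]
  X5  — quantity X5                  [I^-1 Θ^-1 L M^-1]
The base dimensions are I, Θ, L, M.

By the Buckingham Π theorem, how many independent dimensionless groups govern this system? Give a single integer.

Exponent matrix [I,Θ,L,M] × [X1,X2,X3,X4,X5]:
  I: [-1  1 -1  3 -1]
  Θ: [ 1 -1  0 -1 -1]
  L: [ 0  0  0 -1  1]
  M: [ 0  0 -1  1 -1]
RREF → pivots at {X1,X3,X4} ⇒ r = 3
5 vars − rank 3 = 2 Π groups

2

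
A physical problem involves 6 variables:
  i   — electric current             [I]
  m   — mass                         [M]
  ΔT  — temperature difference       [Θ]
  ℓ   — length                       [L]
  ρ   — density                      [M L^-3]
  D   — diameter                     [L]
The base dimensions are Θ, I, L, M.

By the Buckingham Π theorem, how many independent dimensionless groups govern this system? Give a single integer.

2

Write exponents as rows Θ,I,L,M / cols i,m,ΔT,ℓ,ρ,D:
  Θ: [ 0  0  1  0  0  0]
  I: [ 1  0  0  0  0  0]
  L: [ 0  0  0  1 -3  1]
  M: [ 0  1  0  0  1  0]
Echelon form has 4 nonzero rows (pivots: i,m,ΔT,ℓ)
6 vars − rank 4 = 2 Π groups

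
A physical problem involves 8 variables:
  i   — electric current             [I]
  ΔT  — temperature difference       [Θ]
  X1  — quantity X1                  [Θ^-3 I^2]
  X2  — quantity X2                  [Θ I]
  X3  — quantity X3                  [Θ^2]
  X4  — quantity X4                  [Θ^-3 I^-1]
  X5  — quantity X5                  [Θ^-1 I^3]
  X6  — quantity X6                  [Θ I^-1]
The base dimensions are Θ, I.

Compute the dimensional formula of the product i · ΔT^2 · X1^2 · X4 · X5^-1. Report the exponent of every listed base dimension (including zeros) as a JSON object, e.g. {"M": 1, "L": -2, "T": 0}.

Dimensional matrix (Θ×I by i×ΔT×X1×X2×X3×X4×X5×X6):
  Θ: [ 0  1 -3  1  2 -3 -1  1]
  I: [ 1  0  2  1  0 -1  3 -1]
  [Θ]: (1)·0+(2)·1+(2)·-3+(1)·-3+(-1)·-1 = -6
  [I]: (1)·1+(2)·0+(2)·2+(1)·-1+(-1)·3 = 1
⇒ Θ^-6 I

{"Θ": -6, "I": 1}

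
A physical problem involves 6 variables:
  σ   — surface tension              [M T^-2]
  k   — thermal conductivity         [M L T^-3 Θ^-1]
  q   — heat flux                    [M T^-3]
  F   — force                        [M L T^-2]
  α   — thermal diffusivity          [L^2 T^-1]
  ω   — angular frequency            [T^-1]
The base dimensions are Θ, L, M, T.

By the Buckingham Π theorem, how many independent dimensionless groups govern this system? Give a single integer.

2

Write exponents as rows Θ,L,M,T / cols σ,k,q,F,α,ω:
  Θ: [ 0 -1  0  0  0  0]
  L: [ 0  1  0  1  2  0]
  M: [ 1  1  1  1  0  0]
  T: [-2 -3 -3 -2 -1 -1]
Echelon form has 4 nonzero rows (pivots: σ,k,q,F)
n=6, r=4 ⇒ 2 dimensionless groups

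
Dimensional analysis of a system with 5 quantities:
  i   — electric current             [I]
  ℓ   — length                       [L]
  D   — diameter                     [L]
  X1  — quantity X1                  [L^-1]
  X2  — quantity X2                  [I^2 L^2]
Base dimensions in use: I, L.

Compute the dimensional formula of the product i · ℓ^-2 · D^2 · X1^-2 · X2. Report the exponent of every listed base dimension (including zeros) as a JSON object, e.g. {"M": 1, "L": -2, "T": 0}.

{"I": 3, "L": 4}

Dimensional matrix (I×L by i×ℓ×D×X1×X2):
  I: [ 1  0  0  0  2]
  L: [ 0  1  1 -1  2]
  [I]: (1)·1+(-2)·0+(2)·0+(-2)·0+(1)·2 = 3
  [L]: (1)·0+(-2)·1+(2)·1+(-2)·-1+(1)·2 = 4
⇒ I^3 L^4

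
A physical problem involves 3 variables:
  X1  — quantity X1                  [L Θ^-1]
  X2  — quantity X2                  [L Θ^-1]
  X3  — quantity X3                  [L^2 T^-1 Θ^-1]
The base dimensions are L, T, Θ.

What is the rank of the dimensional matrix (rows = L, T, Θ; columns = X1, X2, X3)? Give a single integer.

2

Dimensional matrix (L×T×Θ by X1×X2×X3):
  L: [ 1  1  2]
  T: [ 0  0 -1]
  Θ: [-1 -1 -1]
Row reduction gives pivot columns X1,X3; rank = 2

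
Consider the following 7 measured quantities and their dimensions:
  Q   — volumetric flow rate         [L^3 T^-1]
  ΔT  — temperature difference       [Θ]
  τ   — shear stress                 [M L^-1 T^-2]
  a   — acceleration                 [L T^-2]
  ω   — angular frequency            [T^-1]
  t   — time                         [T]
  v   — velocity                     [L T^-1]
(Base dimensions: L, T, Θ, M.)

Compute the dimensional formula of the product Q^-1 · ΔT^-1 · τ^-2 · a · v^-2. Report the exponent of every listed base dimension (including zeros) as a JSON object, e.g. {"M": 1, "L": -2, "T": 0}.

Exponent matrix [L,T,Θ,M] × [Q,ΔT,τ,a,ω,t,v]:
  L: [ 3  0 -1  1  0  0  1]
  T: [-1  0 -2 -2 -1  1 -1]
  Θ: [ 0  1  0  0  0  0  0]
  M: [ 0  0  1  0  0  0  0]
  [L]: (-1)·3+(-1)·0+(-2)·-1+(1)·1+(-2)·1 = -2
  [T]: (-1)·-1+(-1)·0+(-2)·-2+(1)·-2+(-2)·-1 = 5
  [Θ]: (-1)·0+(-1)·1+(-2)·0+(1)·0+(-2)·0 = -1
  [M]: (-1)·0+(-1)·0+(-2)·1+(1)·0+(-2)·0 = -2
⇒ L^-2 T^5 Θ^-1 M^-2

{"L": -2, "T": 5, "Θ": -1, "M": -2}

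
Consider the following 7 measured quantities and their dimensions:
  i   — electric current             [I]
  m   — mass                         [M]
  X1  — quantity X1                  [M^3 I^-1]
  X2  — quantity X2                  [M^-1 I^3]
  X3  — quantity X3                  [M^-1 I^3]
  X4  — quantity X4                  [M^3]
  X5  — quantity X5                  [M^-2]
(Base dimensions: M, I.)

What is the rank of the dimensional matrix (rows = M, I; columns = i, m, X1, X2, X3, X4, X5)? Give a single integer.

2

Dimensional matrix (M×I by i×m×X1×X2×X3×X4×X5):
  M: [ 0  1  3 -1 -1  3 -2]
  I: [ 1  0 -1  3  3  0  0]
Row reduction gives pivot columns i,m; rank = 2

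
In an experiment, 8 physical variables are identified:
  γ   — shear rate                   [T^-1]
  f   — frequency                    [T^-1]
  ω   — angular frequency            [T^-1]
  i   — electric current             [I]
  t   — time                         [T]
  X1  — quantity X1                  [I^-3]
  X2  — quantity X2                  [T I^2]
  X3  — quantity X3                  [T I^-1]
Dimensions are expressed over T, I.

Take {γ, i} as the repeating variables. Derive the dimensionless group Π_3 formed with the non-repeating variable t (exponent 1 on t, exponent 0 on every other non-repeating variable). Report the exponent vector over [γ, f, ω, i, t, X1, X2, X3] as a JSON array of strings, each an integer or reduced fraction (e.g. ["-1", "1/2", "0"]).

Write exponents as rows T,I / cols γ,f,ω,i,t,X1,X2,X3:
  T: [-1 -1 -1  0  1  0  1  1]
  I: [ 0  0  0  1  0 -3  2 -1]
Echelon form has 2 nonzero rows (pivots: γ,i)
Pivot set = {γ,i}, free = {f,ω,t,X1,X2,X3}
RREF:
  r0: [   1    1    1    0   -1    0   -1   -1]
  r1: [   0    0    0    1    0   -3    2   -1]
Fix exponent of t at 1, f at 0, ω at 0, X1 at 0, X2 at 0, X3 at 0; solve each RREF row for its pivot's exponent:
  r0: exp(γ) + (-1)·1 = 0 ⇒ exp(γ) = 1
  r1: exp(i) + (0)·1 = 0 ⇒ exp(i) = 0
Π_3 = γ · t

["1", "0", "0", "0", "1", "0", "0", "0"]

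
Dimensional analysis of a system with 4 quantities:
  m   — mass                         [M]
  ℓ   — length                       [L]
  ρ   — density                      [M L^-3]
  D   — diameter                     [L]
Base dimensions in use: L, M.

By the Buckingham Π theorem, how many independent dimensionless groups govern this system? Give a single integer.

2

Dimensional matrix (L×M by m×ℓ×ρ×D):
  L: [ 0  1 -3  1]
  M: [ 1  0  1  0]
RREF → pivots at {m,ℓ} ⇒ r = 2
Π count = n − r = 4 − 2 = 2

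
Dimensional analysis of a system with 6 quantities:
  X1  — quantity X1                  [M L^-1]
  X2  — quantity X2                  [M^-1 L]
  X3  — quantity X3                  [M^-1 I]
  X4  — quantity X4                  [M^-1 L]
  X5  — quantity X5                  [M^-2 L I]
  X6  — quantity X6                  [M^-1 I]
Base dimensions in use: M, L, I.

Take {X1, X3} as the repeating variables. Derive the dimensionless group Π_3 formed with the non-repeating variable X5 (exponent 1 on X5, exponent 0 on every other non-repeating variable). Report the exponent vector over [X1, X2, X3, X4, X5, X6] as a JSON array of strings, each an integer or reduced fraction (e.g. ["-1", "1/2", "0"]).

["1", "0", "-1", "0", "1", "0"]

Exponent matrix [M,L,I] × [X1,X2,X3,X4,X5,X6]:
  M: [ 1 -1 -1 -1 -2 -1]
  L: [-1  1  0  1  1  0]
  I: [ 0  0  1  0  1  1]
Row reduction gives pivot columns X1,X3; rank = 2
Repeat: X1,X3; free: X2,X4,X5,X6
RREF:
  r0: [   1   -1    0   -1   -1    0]
  r1: [   0    0    1    0    1    1]
  r2: [   0    0    0    0    0    0]
Fix exponent of X5 at 1, X2 at 0, X4 at 0, X6 at 0; solve each RREF row for its pivot's exponent:
  r0: exp(X1) + (-1)·1 = 0 ⇒ exp(X1) = 1
  r1: exp(X3) + (1)·1 = 0 ⇒ exp(X3) = -1
Π_3 = X1 · X3^-1 · X5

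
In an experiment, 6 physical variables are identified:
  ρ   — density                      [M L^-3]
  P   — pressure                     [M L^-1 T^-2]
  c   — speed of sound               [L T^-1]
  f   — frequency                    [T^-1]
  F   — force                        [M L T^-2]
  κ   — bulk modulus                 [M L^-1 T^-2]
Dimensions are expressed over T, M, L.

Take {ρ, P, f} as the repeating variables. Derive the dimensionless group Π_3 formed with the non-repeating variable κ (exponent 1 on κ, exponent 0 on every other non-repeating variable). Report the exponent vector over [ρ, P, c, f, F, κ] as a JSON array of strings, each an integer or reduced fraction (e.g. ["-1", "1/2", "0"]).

Dimensional matrix (T×M×L by ρ×P×c×f×F×κ):
  T: [ 0 -2 -1 -1 -2 -2]
  M: [ 1  1  0  0  1  1]
  L: [-3 -1  1  0  1 -1]
RREF → pivots at {ρ,P,f} ⇒ r = 3
Repeat: ρ,P,f; free: c,F,κ
RREF:
  r0: [   1    0 -1/2    0   -1    0]
  r1: [   0    1  1/2    0    2    1]
  r2: [   0    0    0    1   -2    0]
Fix exponent of κ at 1, c at 0, F at 0; solve each RREF row for its pivot's exponent:
  r0: exp(ρ) + (0)·1 = 0 ⇒ exp(ρ) = 0
  r1: exp(P) + (1)·1 = 0 ⇒ exp(P) = -1
  r2: exp(f) + (0)·1 = 0 ⇒ exp(f) = 0
Π_3 = P^-1 · κ

["0", "-1", "0", "0", "0", "1"]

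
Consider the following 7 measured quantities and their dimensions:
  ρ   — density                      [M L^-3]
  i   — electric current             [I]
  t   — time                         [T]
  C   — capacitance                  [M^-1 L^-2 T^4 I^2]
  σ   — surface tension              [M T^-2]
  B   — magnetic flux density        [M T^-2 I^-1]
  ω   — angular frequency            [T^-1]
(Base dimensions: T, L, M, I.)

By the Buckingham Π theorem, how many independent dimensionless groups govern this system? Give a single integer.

Exponent matrix [T,L,M,I] × [ρ,i,t,C,σ,B,ω]:
  T: [ 0  0  1  4 -2 -2 -1]
  L: [-3  0  0 -2  0  0  0]
  M: [ 1  0  0 -1  1  1  0]
  I: [ 0  1  0  2  0 -1  0]
RREF → pivots at {ρ,i,t,C} ⇒ r = 4
Π count = n − r = 7 − 4 = 3

3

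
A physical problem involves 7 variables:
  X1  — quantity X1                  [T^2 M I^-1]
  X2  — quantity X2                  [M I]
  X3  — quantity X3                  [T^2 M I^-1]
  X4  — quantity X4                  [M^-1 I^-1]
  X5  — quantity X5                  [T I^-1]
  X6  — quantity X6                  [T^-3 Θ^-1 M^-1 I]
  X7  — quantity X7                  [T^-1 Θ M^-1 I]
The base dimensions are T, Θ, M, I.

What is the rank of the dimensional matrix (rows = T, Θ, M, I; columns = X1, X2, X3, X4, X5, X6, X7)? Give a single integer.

3

Write exponents as rows T,Θ,M,I / cols X1,X2,X3,X4,X5,X6,X7:
  T: [ 2  0  2  0  1 -3 -1]
  Θ: [ 0  0  0  0  0 -1  1]
  M: [ 1  1  1 -1  0 -1 -1]
  I: [-1  1 -1 -1 -1  1  1]
Echelon form has 3 nonzero rows (pivots: X1,X2,X6)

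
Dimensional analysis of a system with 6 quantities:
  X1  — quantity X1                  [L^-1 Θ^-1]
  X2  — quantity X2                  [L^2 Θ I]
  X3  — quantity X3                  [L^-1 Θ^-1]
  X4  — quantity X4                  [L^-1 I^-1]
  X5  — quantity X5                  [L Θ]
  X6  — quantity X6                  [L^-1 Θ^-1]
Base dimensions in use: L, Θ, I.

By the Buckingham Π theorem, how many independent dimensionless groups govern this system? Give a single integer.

Write exponents as rows L,Θ,I / cols X1,X2,X3,X4,X5,X6:
  L: [-1  2 -1 -1  1 -1]
  Θ: [-1  1 -1  0  1 -1]
  I: [ 0  1  0 -1  0  0]
Row reduction gives pivot columns X1,X2; rank = 2
Π count = n − r = 6 − 2 = 4

4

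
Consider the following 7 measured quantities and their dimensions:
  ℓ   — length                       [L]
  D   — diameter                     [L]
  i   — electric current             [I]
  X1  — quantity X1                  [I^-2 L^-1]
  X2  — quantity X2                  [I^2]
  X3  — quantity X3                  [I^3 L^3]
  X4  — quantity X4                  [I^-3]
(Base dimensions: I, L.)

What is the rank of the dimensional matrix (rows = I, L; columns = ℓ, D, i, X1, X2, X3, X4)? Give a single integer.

Dimensional matrix (I×L by ℓ×D×i×X1×X2×X3×X4):
  I: [ 0  0  1 -2  2  3 -3]
  L: [ 1  1  0 -1  0  3  0]
RREF → pivots at {ℓ,i} ⇒ r = 2

2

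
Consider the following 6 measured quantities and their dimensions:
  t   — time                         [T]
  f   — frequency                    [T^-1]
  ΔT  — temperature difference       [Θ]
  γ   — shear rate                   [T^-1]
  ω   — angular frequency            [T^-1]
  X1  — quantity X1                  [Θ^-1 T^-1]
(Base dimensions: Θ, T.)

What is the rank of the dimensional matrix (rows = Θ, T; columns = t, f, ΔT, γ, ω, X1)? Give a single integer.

Dimensional matrix (Θ×T by t×f×ΔT×γ×ω×X1):
  Θ: [ 0  0  1  0  0 -1]
  T: [ 1 -1  0 -1 -1 -1]
RREF → pivots at {t,ΔT} ⇒ r = 2

2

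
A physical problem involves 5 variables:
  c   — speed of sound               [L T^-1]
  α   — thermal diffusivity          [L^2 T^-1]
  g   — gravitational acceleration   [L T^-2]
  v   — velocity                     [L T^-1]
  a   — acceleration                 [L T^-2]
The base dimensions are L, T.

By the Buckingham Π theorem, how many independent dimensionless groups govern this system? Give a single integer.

3

Exponent matrix [L,T] × [c,α,g,v,a]:
  L: [ 1  2  1  1  1]
  T: [-1 -1 -2 -1 -2]
Echelon form has 2 nonzero rows (pivots: c,α)
Π count = n − r = 5 − 2 = 3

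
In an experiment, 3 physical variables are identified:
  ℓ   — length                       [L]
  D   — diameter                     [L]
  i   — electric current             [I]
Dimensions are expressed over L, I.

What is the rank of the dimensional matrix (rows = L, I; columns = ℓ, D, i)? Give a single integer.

Dimensional matrix (L×I by ℓ×D×i):
  L: [ 1  1  0]
  I: [ 0  0  1]
Row reduction gives pivot columns ℓ,i; rank = 2

2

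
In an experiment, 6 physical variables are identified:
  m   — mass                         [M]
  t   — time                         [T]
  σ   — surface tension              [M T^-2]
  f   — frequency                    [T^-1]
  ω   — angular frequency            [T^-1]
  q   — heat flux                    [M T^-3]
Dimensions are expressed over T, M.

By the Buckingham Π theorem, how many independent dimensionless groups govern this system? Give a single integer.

4

Exponent matrix [T,M] × [m,t,σ,f,ω,q]:
  T: [ 0  1 -2 -1 -1 -3]
  M: [ 1  0  1  0  0  1]
Echelon form has 2 nonzero rows (pivots: m,t)
6 vars − rank 2 = 4 Π groups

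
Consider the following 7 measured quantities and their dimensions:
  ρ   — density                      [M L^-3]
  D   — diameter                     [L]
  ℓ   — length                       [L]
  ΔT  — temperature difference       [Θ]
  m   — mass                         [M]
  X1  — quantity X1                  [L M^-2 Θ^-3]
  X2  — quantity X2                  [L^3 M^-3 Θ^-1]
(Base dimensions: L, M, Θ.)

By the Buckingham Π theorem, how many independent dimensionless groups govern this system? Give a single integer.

4

Dimensional matrix (L×M×Θ by ρ×D×ℓ×ΔT×m×X1×X2):
  L: [-3  1  1  0  0  1  3]
  M: [ 1  0  0  0  1 -2 -3]
  Θ: [ 0  0  0  1  0 -3 -1]
Row reduction gives pivot columns ρ,D,ΔT; rank = 3
Π count = n − r = 7 − 3 = 4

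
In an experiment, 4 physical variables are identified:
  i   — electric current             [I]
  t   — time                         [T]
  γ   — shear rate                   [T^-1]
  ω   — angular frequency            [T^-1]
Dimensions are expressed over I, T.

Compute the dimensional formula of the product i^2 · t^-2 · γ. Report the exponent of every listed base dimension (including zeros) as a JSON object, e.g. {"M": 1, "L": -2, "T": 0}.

{"I": 2, "T": -3}

Write exponents as rows I,T / cols i,t,γ,ω:
  I: [ 1  0  0  0]
  T: [ 0  1 -1 -1]
  [I]: (2)·1+(-2)·0+(1)·0 = 2
  [T]: (2)·0+(-2)·1+(1)·-1 = -3
⇒ I^2 T^-3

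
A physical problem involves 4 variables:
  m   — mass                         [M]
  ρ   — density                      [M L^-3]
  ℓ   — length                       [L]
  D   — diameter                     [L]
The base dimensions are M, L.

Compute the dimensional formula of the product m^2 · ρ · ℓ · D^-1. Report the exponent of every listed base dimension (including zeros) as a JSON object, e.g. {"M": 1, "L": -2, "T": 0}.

{"M": 3, "L": -3}

Write exponents as rows M,L / cols m,ρ,ℓ,D:
  M: [ 1  1  0  0]
  L: [ 0 -3  1  1]
  [M]: (2)·1+(1)·1+(1)·0+(-1)·0 = 3
  [L]: (2)·0+(1)·-3+(1)·1+(-1)·1 = -3
⇒ M^3 L^-3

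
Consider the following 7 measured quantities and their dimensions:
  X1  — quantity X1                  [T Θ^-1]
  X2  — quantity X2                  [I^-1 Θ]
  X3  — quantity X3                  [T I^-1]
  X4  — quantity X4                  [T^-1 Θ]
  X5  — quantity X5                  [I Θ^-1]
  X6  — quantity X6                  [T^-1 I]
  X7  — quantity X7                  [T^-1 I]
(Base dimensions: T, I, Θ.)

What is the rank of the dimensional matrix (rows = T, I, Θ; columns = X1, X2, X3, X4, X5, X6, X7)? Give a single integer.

Dimensional matrix (T×I×Θ by X1×X2×X3×X4×X5×X6×X7):
  T: [ 1  0  1 -1  0 -1 -1]
  I: [ 0 -1 -1  0  1  1  1]
  Θ: [-1  1  0  1 -1  0  0]
Row reduction gives pivot columns X1,X2; rank = 2

2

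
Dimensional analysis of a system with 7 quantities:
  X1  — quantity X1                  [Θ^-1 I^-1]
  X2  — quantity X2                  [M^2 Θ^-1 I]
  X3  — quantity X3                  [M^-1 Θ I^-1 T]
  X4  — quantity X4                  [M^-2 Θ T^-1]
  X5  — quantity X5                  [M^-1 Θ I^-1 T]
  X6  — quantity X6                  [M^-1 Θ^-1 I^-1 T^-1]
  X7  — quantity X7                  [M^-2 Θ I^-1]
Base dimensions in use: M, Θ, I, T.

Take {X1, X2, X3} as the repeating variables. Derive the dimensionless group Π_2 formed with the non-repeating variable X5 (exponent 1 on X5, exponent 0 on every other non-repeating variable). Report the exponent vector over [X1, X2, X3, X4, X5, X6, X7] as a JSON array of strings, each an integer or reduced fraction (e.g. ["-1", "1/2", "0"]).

["0", "0", "-1", "0", "1", "0", "0"]

Exponent matrix [M,Θ,I,T] × [X1,X2,X3,X4,X5,X6,X7]:
  M: [ 0  2 -1 -2 -1 -1 -2]
  Θ: [-1 -1  1  1  1 -1  1]
  I: [-1  1 -1  0 -1 -1 -1]
  T: [ 0  0  1 -1  1 -1  0]
RREF → pivots at {X1,X2,X3} ⇒ r = 3
Repeat: X1,X2,X3; free: X4,X5,X6,X7
RREF:
  r0: [   1    0    0 -1/2    0    1    0]
  r1: [   0    1    0 -3/2    0   -1   -1]
  r2: [   0    0    1   -1    1   -1    0]
  r3: [   0    0    0    0    0    0    0]
Fix exponent of X5 at 1, X4 at 0, X6 at 0, X7 at 0; solve each RREF row for its pivot's exponent:
  r0: exp(X1) + (0)·1 = 0 ⇒ exp(X1) = 0
  r1: exp(X2) + (0)·1 = 0 ⇒ exp(X2) = 0
  r2: exp(X3) + (1)·1 = 0 ⇒ exp(X3) = -1
Π_2 = X3^-1 · X5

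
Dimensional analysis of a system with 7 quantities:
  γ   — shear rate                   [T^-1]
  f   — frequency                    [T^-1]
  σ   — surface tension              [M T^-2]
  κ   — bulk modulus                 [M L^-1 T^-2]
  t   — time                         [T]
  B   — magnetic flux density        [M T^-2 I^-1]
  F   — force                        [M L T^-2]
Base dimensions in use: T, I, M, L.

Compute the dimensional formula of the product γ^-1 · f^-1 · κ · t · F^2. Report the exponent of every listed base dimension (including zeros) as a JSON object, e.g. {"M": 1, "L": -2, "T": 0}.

{"T": -3, "I": 0, "M": 3, "L": 1}

Write exponents as rows T,I,M,L / cols γ,f,σ,κ,t,B,F:
  T: [-1 -1 -2 -2  1 -2 -2]
  I: [ 0  0  0  0  0 -1  0]
  M: [ 0  0  1  1  0  1  1]
  L: [ 0  0  0 -1  0  0  1]
  [T]: (-1)·-1+(-1)·-1+(1)·-2+(1)·1+(2)·-2 = -3
  [I]: (-1)·0+(-1)·0+(1)·0+(1)·0+(2)·0 = 0
  [M]: (-1)·0+(-1)·0+(1)·1+(1)·0+(2)·1 = 3
  [L]: (-1)·0+(-1)·0+(1)·-1+(1)·0+(2)·1 = 1
⇒ T^-3 M^3 L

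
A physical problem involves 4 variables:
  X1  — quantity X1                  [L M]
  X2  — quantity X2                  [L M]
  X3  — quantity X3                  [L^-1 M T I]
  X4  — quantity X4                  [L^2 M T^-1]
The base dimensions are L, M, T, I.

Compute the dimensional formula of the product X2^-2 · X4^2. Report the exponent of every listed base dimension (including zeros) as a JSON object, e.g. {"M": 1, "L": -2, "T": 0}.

Exponent matrix [L,M,T,I] × [X1,X2,X3,X4]:
  L: [ 1  1 -1  2]
  M: [ 1  1  1  1]
  T: [ 0  0  1 -1]
  I: [ 0  0  1  0]
  [L]: (-2)·1+(2)·2 = 2
  [M]: (-2)·1+(2)·1 = 0
  [T]: (-2)·0+(2)·-1 = -2
  [I]: (-2)·0+(2)·0 = 0
⇒ L^2 T^-2

{"L": 2, "M": 0, "T": -2, "I": 0}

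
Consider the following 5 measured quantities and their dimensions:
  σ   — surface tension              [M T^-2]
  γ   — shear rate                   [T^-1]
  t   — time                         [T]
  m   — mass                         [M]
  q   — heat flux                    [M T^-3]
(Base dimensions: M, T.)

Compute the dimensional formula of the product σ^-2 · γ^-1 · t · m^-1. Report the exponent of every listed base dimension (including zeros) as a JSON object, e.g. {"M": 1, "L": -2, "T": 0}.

Dimensional matrix (M×T by σ×γ×t×m×q):
  M: [ 1  0  0  1  1]
  T: [-2 -1  1  0 -3]
  [M]: (-2)·1+(-1)·0+(1)·0+(-1)·1 = -3
  [T]: (-2)·-2+(-1)·-1+(1)·1+(-1)·0 = 6
⇒ M^-3 T^6

{"M": -3, "T": 6}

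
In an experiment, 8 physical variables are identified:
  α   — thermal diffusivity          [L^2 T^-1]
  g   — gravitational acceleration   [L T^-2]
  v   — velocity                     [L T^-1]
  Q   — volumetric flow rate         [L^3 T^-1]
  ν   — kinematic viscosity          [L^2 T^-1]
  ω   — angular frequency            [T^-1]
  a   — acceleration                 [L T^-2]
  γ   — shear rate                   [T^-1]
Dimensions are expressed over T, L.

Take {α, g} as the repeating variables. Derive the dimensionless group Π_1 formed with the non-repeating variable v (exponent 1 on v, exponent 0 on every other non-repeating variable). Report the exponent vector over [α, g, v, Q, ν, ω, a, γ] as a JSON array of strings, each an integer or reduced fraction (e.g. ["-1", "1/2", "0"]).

Write exponents as rows T,L / cols α,g,v,Q,ν,ω,a,γ:
  T: [-1 -2 -1 -1 -1 -1 -2 -1]
  L: [ 2  1  1  3  2  0  1  0]
Echelon form has 2 nonzero rows (pivots: α,g)
Pivot set = {α,g}, free = {v,Q,ν,ω,a,γ}
RREF:
  r0: [   1    0  1/3  5/3    1 -1/3    0 -1/3]
  r1: [   0    1  1/3 -1/3    0  2/3    1  2/3]
Fix exponent of v at 1, Q at 0, ν at 0, ω at 0, a at 0, γ at 0; solve each RREF row for its pivot's exponent:
  r0: exp(α) + (1/3)·1 = 0 ⇒ exp(α) = -1/3
  r1: exp(g) + (1/3)·1 = 0 ⇒ exp(g) = -1/3
Π_1 = α^(-1/3) · g^(-1/3) · v

["-1/3", "-1/3", "1", "0", "0", "0", "0", "0"]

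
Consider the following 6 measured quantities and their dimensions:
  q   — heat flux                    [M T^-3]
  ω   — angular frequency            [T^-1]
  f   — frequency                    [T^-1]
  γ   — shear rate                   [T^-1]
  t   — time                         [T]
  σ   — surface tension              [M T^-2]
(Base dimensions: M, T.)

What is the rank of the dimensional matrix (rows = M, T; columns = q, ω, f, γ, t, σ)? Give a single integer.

2

Exponent matrix [M,T] × [q,ω,f,γ,t,σ]:
  M: [ 1  0  0  0  0  1]
  T: [-3 -1 -1 -1  1 -2]
Row reduction gives pivot columns q,ω; rank = 2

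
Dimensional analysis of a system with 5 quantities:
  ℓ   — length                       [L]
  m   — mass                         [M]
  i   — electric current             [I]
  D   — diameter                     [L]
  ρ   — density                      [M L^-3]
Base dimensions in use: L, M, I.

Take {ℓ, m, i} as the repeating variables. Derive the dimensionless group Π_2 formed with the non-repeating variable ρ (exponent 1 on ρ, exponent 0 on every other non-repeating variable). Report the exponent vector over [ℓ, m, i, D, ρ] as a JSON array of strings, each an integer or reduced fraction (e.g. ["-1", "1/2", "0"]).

Exponent matrix [L,M,I] × [ℓ,m,i,D,ρ]:
  L: [ 1  0  0  1 -3]
  M: [ 0  1  0  0  1]
  I: [ 0  0  1  0  0]
Row reduction gives pivot columns ℓ,m,i; rank = 3
Repeat: ℓ,m,i; free: D,ρ
RREF:
  r0: [   1    0    0    1   -3]
  r1: [   0    1    0    0    1]
  r2: [   0    0    1    0    0]
Fix exponent of ρ at 1, D at 0; solve each RREF row for its pivot's exponent:
  r0: exp(ℓ) + (-3)·1 = 0 ⇒ exp(ℓ) = 3
  r1: exp(m) + (1)·1 = 0 ⇒ exp(m) = -1
  r2: exp(i) + (0)·1 = 0 ⇒ exp(i) = 0
Π_2 = ℓ^3 · m^-1 · ρ

["3", "-1", "0", "0", "1"]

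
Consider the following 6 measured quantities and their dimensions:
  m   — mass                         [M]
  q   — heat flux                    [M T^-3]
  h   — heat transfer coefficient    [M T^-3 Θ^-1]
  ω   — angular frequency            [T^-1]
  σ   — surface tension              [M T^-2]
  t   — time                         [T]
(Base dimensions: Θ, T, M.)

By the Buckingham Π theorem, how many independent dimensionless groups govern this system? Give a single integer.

3

Dimensional matrix (Θ×T×M by m×q×h×ω×σ×t):
  Θ: [ 0  0 -1  0  0  0]
  T: [ 0 -3 -3 -1 -2  1]
  M: [ 1  1  1  0  1  0]
RREF → pivots at {m,q,h} ⇒ r = 3
Π count = n − r = 6 − 3 = 3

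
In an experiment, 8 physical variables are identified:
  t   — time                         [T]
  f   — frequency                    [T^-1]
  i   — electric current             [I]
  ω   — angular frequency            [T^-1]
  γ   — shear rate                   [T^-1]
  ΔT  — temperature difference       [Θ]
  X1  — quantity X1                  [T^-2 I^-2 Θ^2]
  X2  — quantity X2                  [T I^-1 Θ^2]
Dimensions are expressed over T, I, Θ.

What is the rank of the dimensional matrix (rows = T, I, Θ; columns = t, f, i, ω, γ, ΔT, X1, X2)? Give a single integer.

3

Dimensional matrix (T×I×Θ by t×f×i×ω×γ×ΔT×X1×X2):
  T: [ 1 -1  0 -1 -1  0 -2  1]
  I: [ 0  0  1  0  0  0 -2 -1]
  Θ: [ 0  0  0  0  0  1  2  2]
RREF → pivots at {t,i,ΔT} ⇒ r = 3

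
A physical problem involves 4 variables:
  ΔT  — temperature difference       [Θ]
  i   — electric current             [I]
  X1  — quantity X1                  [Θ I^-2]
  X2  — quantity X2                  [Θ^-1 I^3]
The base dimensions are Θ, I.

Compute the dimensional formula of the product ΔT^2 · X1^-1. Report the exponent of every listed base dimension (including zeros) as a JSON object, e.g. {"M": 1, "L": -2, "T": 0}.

{"Θ": 1, "I": 2}

Exponent matrix [Θ,I] × [ΔT,i,X1,X2]:
  Θ: [ 1  0  1 -1]
  I: [ 0  1 -2  3]
  [Θ]: (2)·1+(-1)·1 = 1
  [I]: (2)·0+(-1)·-2 = 2
⇒ Θ I^2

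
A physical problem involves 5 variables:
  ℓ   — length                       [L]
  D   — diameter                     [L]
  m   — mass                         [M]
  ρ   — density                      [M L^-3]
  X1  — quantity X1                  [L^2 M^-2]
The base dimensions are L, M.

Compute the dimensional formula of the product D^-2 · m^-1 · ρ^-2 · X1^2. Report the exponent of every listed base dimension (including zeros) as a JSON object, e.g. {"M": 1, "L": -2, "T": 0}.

Dimensional matrix (L×M by ℓ×D×m×ρ×X1):
  L: [ 1  1  0 -3  2]
  M: [ 0  0  1  1 -2]
  [L]: (-2)·1+(-1)·0+(-2)·-3+(2)·2 = 8
  [M]: (-2)·0+(-1)·1+(-2)·1+(2)·-2 = -7
⇒ L^8 M^-7

{"L": 8, "M": -7}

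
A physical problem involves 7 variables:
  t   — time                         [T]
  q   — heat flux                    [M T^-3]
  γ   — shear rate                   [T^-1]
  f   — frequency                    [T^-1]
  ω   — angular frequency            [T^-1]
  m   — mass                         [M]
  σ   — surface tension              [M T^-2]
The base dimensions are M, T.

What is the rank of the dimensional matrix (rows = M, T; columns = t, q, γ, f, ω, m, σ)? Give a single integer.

2

Write exponents as rows M,T / cols t,q,γ,f,ω,m,σ:
  M: [ 0  1  0  0  0  1  1]
  T: [ 1 -3 -1 -1 -1  0 -2]
RREF → pivots at {t,q} ⇒ r = 2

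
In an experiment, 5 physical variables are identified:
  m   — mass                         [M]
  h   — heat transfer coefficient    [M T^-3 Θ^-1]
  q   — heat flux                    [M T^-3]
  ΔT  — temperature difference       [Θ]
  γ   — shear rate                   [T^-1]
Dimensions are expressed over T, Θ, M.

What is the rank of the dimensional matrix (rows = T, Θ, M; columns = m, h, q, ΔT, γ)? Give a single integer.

3

Write exponents as rows T,Θ,M / cols m,h,q,ΔT,γ:
  T: [ 0 -3 -3  0 -1]
  Θ: [ 0 -1  0  1  0]
  M: [ 1  1  1  0  0]
Row reduction gives pivot columns m,h,q; rank = 3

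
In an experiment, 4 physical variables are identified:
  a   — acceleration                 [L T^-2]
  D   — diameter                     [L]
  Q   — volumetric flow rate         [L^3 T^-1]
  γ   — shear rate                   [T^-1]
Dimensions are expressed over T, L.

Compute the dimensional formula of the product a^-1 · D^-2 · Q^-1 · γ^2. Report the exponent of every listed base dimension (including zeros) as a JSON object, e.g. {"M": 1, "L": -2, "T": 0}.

{"T": 1, "L": -6}

Write exponents as rows T,L / cols a,D,Q,γ:
  T: [-2  0 -1 -1]
  L: [ 1  1  3  0]
  [T]: (-1)·-2+(-2)·0+(-1)·-1+(2)·-1 = 1
  [L]: (-1)·1+(-2)·1+(-1)·3+(2)·0 = -6
⇒ T L^-6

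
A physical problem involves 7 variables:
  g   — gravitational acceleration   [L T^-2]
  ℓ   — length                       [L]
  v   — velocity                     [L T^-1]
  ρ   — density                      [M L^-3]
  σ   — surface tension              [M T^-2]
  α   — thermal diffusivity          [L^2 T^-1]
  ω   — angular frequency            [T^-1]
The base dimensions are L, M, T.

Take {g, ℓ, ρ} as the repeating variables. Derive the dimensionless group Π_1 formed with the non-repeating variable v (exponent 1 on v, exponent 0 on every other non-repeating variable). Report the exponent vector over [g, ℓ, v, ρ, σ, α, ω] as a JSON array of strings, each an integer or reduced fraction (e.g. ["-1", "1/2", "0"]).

Write exponents as rows L,M,T / cols g,ℓ,v,ρ,σ,α,ω:
  L: [ 1  1  1 -3  0  2  0]
  M: [ 0  0  0  1  1  0  0]
  T: [-2  0 -1  0 -2 -1 -1]
Echelon form has 3 nonzero rows (pivots: g,ℓ,ρ)
Repeat: g,ℓ,ρ; free: v,σ,α,ω
RREF:
  r0: [   1    0  1/2    0    1  1/2  1/2]
  r1: [   0    1  1/2    0    2  3/2 -1/2]
  r2: [   0    0    0    1    1    0    0]
Fix exponent of v at 1, σ at 0, α at 0, ω at 0; solve each RREF row for its pivot's exponent:
  r0: exp(g) + (1/2)·1 = 0 ⇒ exp(g) = -1/2
  r1: exp(ℓ) + (1/2)·1 = 0 ⇒ exp(ℓ) = -1/2
  r2: exp(ρ) + (0)·1 = 0 ⇒ exp(ρ) = 0
Π_1 = g^(-1/2) · ℓ^(-1/2) · v

["-1/2", "-1/2", "1", "0", "0", "0", "0"]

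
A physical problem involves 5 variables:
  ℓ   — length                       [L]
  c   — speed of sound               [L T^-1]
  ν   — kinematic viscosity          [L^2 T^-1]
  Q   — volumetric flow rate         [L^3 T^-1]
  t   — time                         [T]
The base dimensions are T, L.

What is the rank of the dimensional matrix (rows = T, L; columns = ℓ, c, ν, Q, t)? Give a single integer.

Exponent matrix [T,L] × [ℓ,c,ν,Q,t]:
  T: [ 0 -1 -1 -1  1]
  L: [ 1  1  2  3  0]
Row reduction gives pivot columns ℓ,c; rank = 2

2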